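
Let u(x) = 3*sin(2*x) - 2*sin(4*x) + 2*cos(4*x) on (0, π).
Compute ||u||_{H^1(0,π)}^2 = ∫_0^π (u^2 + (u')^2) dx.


||u||_{H^1(0,π)}^2 = 181*π/2

u'(x) = -8*sin(4*x) + 6*cos(2*x) - 8*cos(4*x).
Expand u² and (u')² and integrate term by term on (0, π), using: for integers n ≥ 1, ∫_0^π sin²(nx) dx = ∫_0^π cos²(nx) dx = π/2; for n ≠ n', ∫_0^π sin(nx)sin(n'x) dx = ∫_0^π cos(nx)cos(n'x) dx = 0; and by product-to-sum, ∫_0^π sin(nx)cos(n'x) dx = ½∫_0^π [sin((n+n')x) + sin((n−n')x)] dx, which is 0 when n+n' is even and 2n/(n²−n'²) when n+n' is odd (it need not vanish on (0, π)).
  u² squared terms: (-2)²·∫sin(4x)² dx = 4·π/2 = 2*π;  (2)²·∫cos(4x)² dx = 4·π/2 = 2*π;  (3)²·∫sin(2x)² dx = 9·π/2 = 9*π/2.
  u² cross terms: 2·(-2)·(2)·∫sin(4x)·cos(4x) dx = -8·(0) = 0;  2·(-2)·(3)·∫sin(4x)·sin(2x) dx = -12·(0) = 0;  2·(2)·(3)·∫cos(4x)·sin(2x) dx = 12·(0) = 0.
  So ∫_0^π u² dx = 2*π + 2*π + 9*π/2 + 0 + 0 + 0 = 17*π/2.
  (u')² squared terms: (-8)²·∫cos(4x)² dx = 64·π/2 = 32*π;  (-8)²·∫sin(4x)² dx = 64·π/2 = 32*π;  (6)²·∫cos(2x)² dx = 36·π/2 = 18*π.
  (u')² cross terms: 2·(-8)·(-8)·∫cos(4x)·sin(4x) dx = 128·(0) = 0;  2·(-8)·(6)·∫cos(4x)·cos(2x) dx = -96·(0) = 0;  2·(-8)·(6)·∫sin(4x)·cos(2x) dx = -96·(0) = 0.
  So ∫_0^π (u')² dx = 32*π + 32*π + 18*π + 0 + 0 + 0 = 82*π.
||u||_{H^1}^2 = (17*π/2) + (82*π) = 181*π/2.


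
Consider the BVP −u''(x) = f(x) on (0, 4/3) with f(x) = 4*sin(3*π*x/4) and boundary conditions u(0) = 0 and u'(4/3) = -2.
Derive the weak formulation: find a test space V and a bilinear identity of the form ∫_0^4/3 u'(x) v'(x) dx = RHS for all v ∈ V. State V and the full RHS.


V = {v ∈ H^1(0, 4/3) : v(0) = 0} (test functions vanish at x = 0 where u is specified); weak form: ∫_0^4/3 u'v' dx = ∫_0^4/3 (4*sin(3*π*x/4)) v dx − 2·v(4/3) for all v ∈ V.

Multiply both sides by a test function v and integrate from 0 to 4/3:
  ∫_0^4/3 −u''(x) v(x) dx = ∫_0^4/3 f(x) v(x) dx.
Integrate the LHS by parts once:
  ∫_0^4/3 −u'' v dx = −[u'(x) v(x)]_0^4/3 + ∫_0^4/3 u'(x) v'(x) dx.
Thus ∫_0^4/3 u'(x) v'(x) dx = ∫_0^4/3 f(x) v(x) dx + [u'(x) v(x)]_0^4/3.
Choose V so that boundary terms are either known or forced to vanish.
Mixed BC: u(0) = 0 (Dirichlet) and u'(4/3) = -2 (Neumann). Define V = {v ∈ H^1(0, 4/3) : v(0) = 0}. Then [u' v]_0^4/3 = u'(4/3)·v(4/3) − u'(0)·0 = − 2·v(4/3).
Weak formulation: find u (satisfying any essential BC) such that ∫_0^4/3 u'(x) v'(x) dx = ∫_0^4/3 f v dx − 2·v(4/3) for all v ∈ V (Dirichlet at 0 absorbed into V; Neumann datum at x = 4/3 contributes the boundary term).
Substituting f(x) = 4*sin(3*π*x/4), the right-hand side is ∫_0^4/3 (4*sin(3*π*x/4)) v dx − 2·v(4/3).


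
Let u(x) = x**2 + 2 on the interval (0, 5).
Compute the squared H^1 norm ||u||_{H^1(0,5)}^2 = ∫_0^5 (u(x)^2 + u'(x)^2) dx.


||u||_{H^1}^2 = 2935/3

The H^1 norm (squared) on an interval (0, L) is
  ||u||_{H^1}^2 = ∫_0^L u(x)^2 dx + ∫_0^L u'(x)^2 dx.
Compute u'(x) = 2*x.
Then u(x)^2 = x**4 + 4*x**2 + 4 and u'(x)^2 = 4*x**2.
Integrate each monomial from 0 to 5 using ∫_0^5 c·x^n dx = c·5^(n+1)/(n+1):
  ∫_0^5 u(x)^2 dx = ∫_0^5 (x^4 + 4*x^2 + 4) dx. Term by term:
    ∫_0^5 x^4 dx = 625;  ∫_0^5 4*x^2 dx = 500/3;  ∫_0^5 4 dx = 20.
  Sum: 625 + 500/3 + 20 = 2435/3.
  ∫_0^5 u'(x)^2 dx = ∫_0^5 (4*x^2) dx. Term by term:
    ∫_0^5 4*x^2 dx = 500/3.
Adding: ||u||_{H^1}^2 = 2435/3 + 500/3 = 2935/3.


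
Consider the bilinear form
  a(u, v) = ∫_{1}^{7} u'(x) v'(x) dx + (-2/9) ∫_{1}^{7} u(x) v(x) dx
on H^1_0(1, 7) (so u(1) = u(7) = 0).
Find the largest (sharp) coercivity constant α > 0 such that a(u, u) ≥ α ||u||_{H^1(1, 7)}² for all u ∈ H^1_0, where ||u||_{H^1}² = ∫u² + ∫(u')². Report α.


α = (-8 + π^2)/(π^2 + 36)

Coercivity of a(·,·) on H^1_0(1, 7) means a(u, u) ≥ α ||u||_{H^1}² for every u ∈ H^1_0.
The interval has length L = 6, and Poincaré/coercivity depend only on L. Here a(u, u) = ∫(u')² + (-2/9)·∫u².
Here c = -2/9 < 0 with |c| < (π/L)² = π^2/36, so coercivity still holds. The condition a(u,u) ≥ α||u||_{H^1}² reads (1−α)∫(u')² ≥ (α−c)∫u². Any admissible α is ≤ 1 (rapidly oscillating u have ∫u²/∫(u')² → 0), and α = 1 would force 0 ≥ (1−c)∫u², impossible since c < 1; so 1−α > 0. By the sharp Poincaré inequality on H^1_0 of an interval of length L, ∫(u')² ≥ (π/L)²∫u² with equality for the first sine mode sin(π(x−x₀)/L) (x₀ the left endpoint), so the inequality holds for all u iff (1−α)(π/L)² ≥ α − c, i.e. α ≤ ((π/L)² + c)/((π/L)² + 1) = (1 + c(L/π)²)/(1 + (L/π)²). (Direct route, valid since c ≤ 0: Poincaré gives c∫u² ≥ c(L/π)²∫(u')², so a(u,u) ≥ (1 + c(L/π)²)∫(u')², while ||u||_{H^1}² ≤ (1 + (L/π)²)∫(u')²; dividing yields the same α.) With (π/L)² = π^2/36 and c = -2/9, the largest admissible constant is α = ((π/L)² + c)/((π/L)² + 1).
Simplifying, α = (-8 + π^2)/(π^2 + 36).


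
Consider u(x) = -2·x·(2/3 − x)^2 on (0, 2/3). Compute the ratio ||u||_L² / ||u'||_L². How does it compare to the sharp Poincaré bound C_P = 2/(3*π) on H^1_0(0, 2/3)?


||u||_L² / ||u'||_L² = sqrt(14)/21 < C_P = 2/(3*π).

u(x) = -2·x·(2/3 − x)^2, so u'(x) = -6*x^2 + 16*x/3 - 8/9.
u(x) = -2·x·(2/3 − x)^2 vanishes at x = 0 and x = 2/3, so u ∈ H^1_0(0, 2/3). Differentiate via the product rule and integrate the resulting polynomials term by term.
  ∫_0^2/3 u² dx = ∫_0^2/3 (4*x^6 - 32*x^5/3 + 32*x^4/3 - 128*x^3/27 + 64*x^2/81) dx. Term by term:
    ∫_0^2/3 4*x^6 dx = 512/15309;  ∫_0^2/3 -32*x^5/3 dx = -1024/6561;  ∫_0^2/3 32*x^4/3 dx = 1024/3645;
    ∫_0^2/3 -128*x^3/27 dx = -512/2187;  ∫_0^2/3 64*x^2/81 dx = 512/6561.
  Sum: 512/15309 − 1024/6561 + 1024/3645 − 512/2187 + 512/6561 = 512/229635.
  ∫_0^2/3 (u')² dx = ∫_0^2/3 (36*x^4 - 64*x^3 + 352*x^2/9 - 256*x/27 + 64/81) dx. Term by term:
    ∫_0^2/3 36*x^4 dx = 128/135;  ∫_0^2/3 -64*x^3 dx = -256/81;  ∫_0^2/3 352*x^2/9 dx = 2816/729;
    ∫_0^2/3 -256*x/27 dx = -512/243;  ∫_0^2/3 64/81 dx = 128/243.
  Sum: 128/135 − 256/81 + 2816/729 − 512/243 + 128/243 = 256/3645.
∫_0^2/3 u² dx = 512/229635, so ||u||_L² = 16*sqrt(70)/2835.
∫_0^2/3 (u')² dx = 256/3645, so ||u'||_L² = 16*sqrt(5)/135.
Ratio ||u||_L² / ||u'||_L² = sqrt(14)/21.
Sharp Poincaré constant on H^1_0(0, 2/3) is C_P = L/π = 2/(3*π), achieved by sin(3*π/2·x).
A polynomial bump cannot attain the sharp Poincaré constant (only the first sine eigenfunction does), so the ratio is strictly less than C_P, consistent with ||u||_L² ≤ C_P ||u'||_L².


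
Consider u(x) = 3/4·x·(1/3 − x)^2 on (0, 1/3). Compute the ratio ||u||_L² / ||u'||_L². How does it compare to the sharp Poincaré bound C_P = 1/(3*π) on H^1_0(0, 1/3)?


||u||_L² / ||u'||_L² = sqrt(14)/42 < C_P = 1/(3*π).

u(x) = 3/4·x·(1/3 − x)^2, so u'(x) = (3*x - 1)*(9*x - 1)/12.
u(x) = 3/4·x·(1/3 − x)^2 vanishes at x = 0 and x = 1/3, so u ∈ H^1_0(0, 1/3). Differentiate via the product rule and integrate the resulting polynomials term by term.
  ∫_0^1/3 u² dx = ∫_0^1/3 (9*x^6/16 - 3*x^5/4 + 3*x^4/8 - x^3/12 + x^2/144) dx. Term by term:
    ∫_0^1/3 9*x^6/16 dx = 1/27216;  ∫_0^1/3 -3*x^5/4 dx = -1/5832;  ∫_0^1/3 3*x^4/8 dx = 1/3240;
    ∫_0^1/3 -x^3/12 dx = -1/3888;  ∫_0^1/3 x^2/144 dx = 1/11664.
  Sum: 1/27216 − 1/5832 + 1/3240 − 1/3888 + 1/11664 = 1/408240.
  ∫_0^1/3 (u')² dx = ∫_0^1/3 (81*x^4/16 - 9*x^3/2 + 11*x^2/8 - x/6 + 1/144) dx. Term by term:
    ∫_0^1/3 81*x^4/16 dx = 1/240;  ∫_0^1/3 -9*x^3/2 dx = -1/72;  ∫_0^1/3 11*x^2/8 dx = 11/648;
    ∫_0^1/3 -x/6 dx = -1/108;  ∫_0^1/3 1/144 dx = 1/432.
  Sum: 1/240 − 1/72 + 11/648 − 1/108 + 1/432 = 1/3240.
∫_0^1/3 u² dx = 1/408240, so ||u||_L² = sqrt(35)/3780.
∫_0^1/3 (u')² dx = 1/3240, so ||u'||_L² = sqrt(10)/180.
Ratio ||u||_L² / ||u'||_L² = sqrt(14)/42.
Sharp Poincaré constant on H^1_0(0, 1/3) is C_P = L/π = 1/(3*π), achieved by sin(3*π·x).
A polynomial bump cannot attain the sharp Poincaré constant (only the first sine eigenfunction does), so the ratio is strictly less than C_P, consistent with ||u||_L² ≤ C_P ||u'||_L².


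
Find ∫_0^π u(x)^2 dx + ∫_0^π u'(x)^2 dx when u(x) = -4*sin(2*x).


||u||_{H^1(0,π)}^2 = 40*π

u'(x) = -8*cos(2*x).
Expand u² and (u')² and integrate term by term on (0, π), using: for integers n ≥ 1, ∫_0^π sin²(nx) dx = ∫_0^π cos²(nx) dx = π/2; for n ≠ n', ∫_0^π sin(nx)sin(n'x) dx = ∫_0^π cos(nx)cos(n'x) dx = 0; and by product-to-sum, ∫_0^π sin(nx)cos(n'x) dx = ½∫_0^π [sin((n+n')x) + sin((n−n')x)] dx, which is 0 when n+n' is even and 2n/(n²−n'²) when n+n' is odd (it need not vanish on (0, π)).
  u² squared terms: (-4)²·∫sin(2x)² dx = 16·π/2 = 8*π.
  So ∫_0^π u² dx = 8*π.
  (u')² squared terms: (-8)²·∫cos(2x)² dx = 64·π/2 = 32*π.
  So ∫_0^π (u')² dx = 32*π.
||u||_{H^1}^2 = (8*π) + (32*π) = 40*π.


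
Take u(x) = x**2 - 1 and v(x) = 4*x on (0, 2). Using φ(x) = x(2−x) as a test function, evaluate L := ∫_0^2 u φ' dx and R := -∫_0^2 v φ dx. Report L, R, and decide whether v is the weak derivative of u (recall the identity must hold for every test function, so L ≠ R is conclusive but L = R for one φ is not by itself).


LHS = -8/3, RHS = -16/3. No, v is not the weak derivative of u.

u(x) = x**2 - 1, classical derivative u'(x) = 2*x.
φ(x) = x(2−x), so φ'(x) = 2 - 2*x.
Note φ(0) = φ(2) = 0, so the boundary term u·φ vanishes.
LHS = ∫_0^2 u(x) φ'(x) dx = ∫_0^2 (-2*x^3 + 2*x^2 + 2*x - 2) dx. Term by term:
  ∫_0^2 -2*x^3 dx = -8;  ∫_0^2 2*x^2 dx = 16/3;  ∫_0^2 2*x dx = 4;
  ∫_0^2 -2 dx = -4.
Sum: -8 + 16/3 + 4 − 4 = -8/3.
So LHS = -8/3.
∫_0^2 v(x) φ(x) dx = ∫_0^2 (-4*x^3 + 8*x^2) dx. Term by term:
  ∫_0^2 -4*x^3 dx = -16;  ∫_0^2 8*x^2 dx = 64/3.
Sum: -16 + 64/3 = 16/3.
So RHS = -∫_0^2 v(x) φ(x) dx = -16/3.
LHS − RHS = 8/3 ≠ 0, so the identity fails.
(For a valid weak derivative the identity must hold for EVERY test function, in particular this one. The failure shows v is NOT the weak derivative of u.)
Correct weak derivative would be u'(x) = 2*x.


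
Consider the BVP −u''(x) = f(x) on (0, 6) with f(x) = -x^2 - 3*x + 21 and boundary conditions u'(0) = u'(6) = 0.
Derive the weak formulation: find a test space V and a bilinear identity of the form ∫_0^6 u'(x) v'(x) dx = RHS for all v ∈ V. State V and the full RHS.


V = H^1(0, 6) (no boundary constraint on v; u is determined up to an additive constant); weak form: ∫_0^6 u'v' dx = ∫_0^6 (-x^2 - 3*x + 21) v dx for all v ∈ V.

Multiply both sides by a test function v and integrate from 0 to 6:
  ∫_0^6 −u''(x) v(x) dx = ∫_0^6 f(x) v(x) dx.
Integrate the LHS by parts once:
  ∫_0^6 −u'' v dx = −[u'(x) v(x)]_0^6 + ∫_0^6 u'(x) v'(x) dx.
Thus ∫_0^6 u'(x) v'(x) dx = ∫_0^6 f(x) v(x) dx + [u'(x) v(x)]_0^6.
Choose V so that boundary terms are either known or forced to vanish.
u has homogeneous Neumann: u'(0) = u'(6) = 0. So [u' v]_0^6 = 0·v(6) − 0·v(0) = 0 for any v; take V = H^1(0, 6).
Weak formulation: find u (satisfying any essential BC) such that ∫_0^6 u'(x) v'(x) dx = ∫_0^6 f v dx for all v ∈ V (homogeneous Neumann, so boundary terms vanish).
Substituting f(x) = -x^2 - 3*x + 21, the right-hand side is ∫_0^6 (-x^2 - 3*x + 21) v dx.
Compatibility check (pure Neumann): taking v ≡ 1 ∈ V gives 0 = ∫_0^6 f dx + (0) − (0), i.e. ∫_0^6 f dx must equal u'(0) − u'(6) = 0. Indeed ∫_0^6 (-x^2 - 3*x + 21) dx = 0, so the data are compatible. The solution is then unique only up to an additive constant (fix it e.g. by requiring ∫_0^6 u dx = 0).


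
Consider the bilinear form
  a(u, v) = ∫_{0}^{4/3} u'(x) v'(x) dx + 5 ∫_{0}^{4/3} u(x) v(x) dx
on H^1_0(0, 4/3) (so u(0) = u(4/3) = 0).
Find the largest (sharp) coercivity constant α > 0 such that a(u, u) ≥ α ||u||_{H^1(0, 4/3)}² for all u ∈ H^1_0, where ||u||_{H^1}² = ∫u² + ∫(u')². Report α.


α = 1

Coercivity of a(·,·) on H^1_0(0, 4/3) means a(u, u) ≥ α ||u||_{H^1}² for every u ∈ H^1_0.
The interval has length L = 4/3, and Poincaré/coercivity depend only on L. Here a(u, u) = ∫(u')² + (5)·∫u².
Here c = 5 ≥ 1, so a(u,u) = ∫(u')² + c∫u² ≥ ∫(u')² + ∫u² = ||u||_{H^1}², i.e. α = 1 works. No larger α is possible: a(u,u) ≥ α||u||_{H^1}² means (1−α)∫(u')² ≥ (α−c)∫u², and for the modes u_n = sin(nπ(x−x₀)/L) (x₀ the left endpoint) one has ∫u_n²/∫(u_n')² = (L/(nπ))² → 0, so a(u_n,u_n)/||u_n||_{H^1}² → 1. Hence the optimal constant is α = 1.
Therefore α = 1.


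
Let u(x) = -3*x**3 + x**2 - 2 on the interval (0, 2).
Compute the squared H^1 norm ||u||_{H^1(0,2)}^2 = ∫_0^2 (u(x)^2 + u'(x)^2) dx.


||u||_{H^1}^2 = 18808/35

The H^1 norm (squared) on an interval (0, L) is
  ||u||_{H^1}^2 = ∫_0^L u(x)^2 dx + ∫_0^L u'(x)^2 dx.
Compute u'(x) = -9*x**2 + 2*x.
Then u(x)^2 = 9*x**6 - 6*x**5 + x**4 + 12*x**3 - 4*x**2 + 4 and u'(x)^2 = 81*x**4 - 36*x**3 + 4*x**2.
Integrate each monomial from 0 to 2 using ∫_0^2 c·x^n dx = c·2^(n+1)/(n+1):
  ∫_0^2 u(x)^2 dx = ∫_0^2 (9*x^6 - 6*x^5 + x^4 + 12*x^3 - 4*x^2 + 4) dx. Term by term:
    ∫_0^2 9*x^6 dx = 1152/7;  ∫_0^2 -6*x^5 dx = -64;  ∫_0^2 x^4 dx = 32/5;
    ∫_0^2 12*x^3 dx = 48;  ∫_0^2 -4*x^2 dx = -32/3;  ∫_0^2 4 dx = 8.
  Sum: 1152/7 − 64 + 32/5 + 48 − 32/3 + 8 = 15992/105.
  ∫_0^2 u'(x)^2 dx = ∫_0^2 (81*x^4 - 36*x^3 + 4*x^2) dx. Term by term:
    ∫_0^2 81*x^4 dx = 2592/5;  ∫_0^2 -36*x^3 dx = -144;  ∫_0^2 4*x^2 dx = 32/3.
  Sum: 2592/5 − 144 + 32/3 = 5776/15.
Adding: ||u||_{H^1}^2 = 15992/105 + 5776/15 = 18808/35.


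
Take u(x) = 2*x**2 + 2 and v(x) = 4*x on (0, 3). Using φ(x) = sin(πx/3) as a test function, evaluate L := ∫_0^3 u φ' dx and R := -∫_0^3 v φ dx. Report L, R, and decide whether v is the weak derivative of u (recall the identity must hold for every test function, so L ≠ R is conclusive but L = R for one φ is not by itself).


LHS = -36/π, RHS = -36/π. Yes, v = u' weakly.

u(x) = 2*x**2 + 2, classical derivative u'(x) = 4*x.
φ(x) = sin(πx/3), so φ'(x) = π*cos(π*x/3)/3.
Note φ(0) = φ(3) = 0, so the boundary term u·φ vanishes.
LHS = ∫_0^3 u(x) φ'(x) dx = ∫_0^3 (2*π*x^2*cos(π*x/3)/3 + 2*π*cos(π*x/3)/3) dx. Term by term:
  ∫_0^3 2*π*cos(π*x/3)/3 dx = 0;  ∫_0^3 2*π*x^2*cos(π*x/3)/3 dx = -36/π.
Sum: 0 − 36/π = -36/π.
So LHS = -36/π.
∫_0^3 v(x) φ(x) dx = ∫_0^3 (4*x*sin(π*x/3)) dx. Term by term:
  ∫_0^3 4*x*sin(π*x/3) dx = 36/π.
So RHS = -∫_0^3 v(x) φ(x) dx = -36/π.
LHS = RHS, so the identity holds for this test φ.
Moreover u is smooth here and v(x) = u'(x) = 4*x pointwise, so the identity holds for every test function. Hence v is the weak derivative of u.


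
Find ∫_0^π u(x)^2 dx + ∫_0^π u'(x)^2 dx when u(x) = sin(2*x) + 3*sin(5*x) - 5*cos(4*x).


||u||_{H^1(0,π)}^2 = -1700/3 + 332*π

u'(x) = 20*sin(4*x) + 2*cos(2*x) + 15*cos(5*x).
Expand u² and (u')² and integrate term by term on (0, π), using: for integers n ≥ 1, ∫_0^π sin²(nx) dx = ∫_0^π cos²(nx) dx = π/2; for n ≠ n', ∫_0^π sin(nx)sin(n'x) dx = ∫_0^π cos(nx)cos(n'x) dx = 0; and by product-to-sum, ∫_0^π sin(nx)cos(n'x) dx = ½∫_0^π [sin((n+n')x) + sin((n−n')x)] dx, which is 0 when n+n' is even and 2n/(n²−n'²) when n+n' is odd (it need not vanish on (0, π)).
  u² squared terms: (-5)²·∫cos(4x)² dx = 25·π/2 = 25*π/2;  (3)²·∫sin(5x)² dx = 9·π/2 = 9*π/2;  (1)²·∫sin(2x)² dx = 1·π/2 = π/2.
  u² cross terms: 2·(-5)·(3)·∫cos(4x)·sin(5x) dx = -30·(10/9) = -100/3;  2·(-5)·(1)·∫cos(4x)·sin(2x) dx = -10·(0) = 0;  2·(3)·(1)·∫sin(5x)·sin(2x) dx = 6·(0) = 0.
  So ∫_0^π u² dx = 25*π/2 + 9*π/2 + π/2 − 100/3 + 0 + 0 = -100/3 + 35*π/2.
  (u')² squared terms: (2)²·∫cos(2x)² dx = 4·π/2 = 2*π;  (15)²·∫cos(5x)² dx = 225·π/2 = 225*π/2;  (20)²·∫sin(4x)² dx = 400·π/2 = 200*π.
  (u')² cross terms: 2·(2)·(15)·∫cos(2x)·cos(5x) dx = 60·(0) = 0;  2·(2)·(20)·∫cos(2x)·sin(4x) dx = 80·(0) = 0;  2·(15)·(20)·∫cos(5x)·sin(4x) dx = 600·(-8/9) = -1600/3.
  So ∫_0^π (u')² dx = 2*π + 225*π/2 + 200*π + 0 + 0 − 1600/3 = -1600/3 + 629*π/2.
||u||_{H^1}^2 = (-100/3 + 35*π/2) + (-1600/3 + 629*π/2) = -1700/3 + 332*π.


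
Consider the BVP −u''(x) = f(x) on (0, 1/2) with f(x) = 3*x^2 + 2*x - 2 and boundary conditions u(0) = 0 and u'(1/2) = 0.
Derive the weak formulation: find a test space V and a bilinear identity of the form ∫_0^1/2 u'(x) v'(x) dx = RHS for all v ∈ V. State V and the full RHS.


V = {v ∈ H^1(0, 1/2) : v(0) = 0} (test functions vanish at x = 0 where u is specified); weak form: ∫_0^1/2 u'v' dx = ∫_0^1/2 (3*x^2 + 2*x - 2) v dx for all v ∈ V.

Multiply both sides by a test function v and integrate from 0 to 1/2:
  ∫_0^1/2 −u''(x) v(x) dx = ∫_0^1/2 f(x) v(x) dx.
Integrate the LHS by parts once:
  ∫_0^1/2 −u'' v dx = −[u'(x) v(x)]_0^1/2 + ∫_0^1/2 u'(x) v'(x) dx.
Thus ∫_0^1/2 u'(x) v'(x) dx = ∫_0^1/2 f(x) v(x) dx + [u'(x) v(x)]_0^1/2.
Choose V so that boundary terms are either known or forced to vanish.
Mixed BC: u(0) = 0 (Dirichlet) and u'(1/2) = 0 (Neumann). Define V = {v ∈ H^1(0, 1/2) : v(0) = 0}. Then [u' v]_0^1/2 = u'(1/2)·v(1/2) − u'(0)·0 = 0.
Weak formulation: find u (satisfying any essential BC) such that ∫_0^1/2 u'(x) v'(x) dx = ∫_0^1/2 f v dx for all v ∈ V (Dirichlet at 0 absorbed into V; the Neumann datum at x = 1/2 is zero, so no boundary term remains).
Substituting f(x) = 3*x^2 + 2*x - 2, the right-hand side is ∫_0^1/2 (3*x^2 + 2*x - 2) v dx.


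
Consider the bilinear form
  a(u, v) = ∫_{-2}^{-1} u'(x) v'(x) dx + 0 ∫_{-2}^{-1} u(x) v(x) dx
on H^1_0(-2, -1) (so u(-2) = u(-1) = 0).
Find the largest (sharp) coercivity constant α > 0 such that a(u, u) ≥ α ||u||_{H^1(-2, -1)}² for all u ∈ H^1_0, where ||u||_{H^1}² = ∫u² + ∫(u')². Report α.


α = π^2/(1 + π^2)

Coercivity of a(·,·) on H^1_0(-2, -1) means a(u, u) ≥ α ||u||_{H^1}² for every u ∈ H^1_0.
The interval has length L = 1, and Poincaré/coercivity depend only on L. Here a(u, u) = ∫(u')² + (0)·∫u².
Here c = 0, so a(u,u) = ∫(u')² alone. The condition a(u,u) ≥ α||u||_{H^1}² reads (1−α)∫(u')² ≥ (α−c)∫u². Any admissible α is ≤ 1 (rapidly oscillating u have ∫u²/∫(u')² → 0), and α = 1 would force 0 ≥ (1−c)∫u², impossible since c < 1; so 1−α > 0. By the sharp Poincaré inequality on H^1_0 of an interval of length L, ∫(u')² ≥ (π/L)²∫u² with equality for the first sine mode sin(π(x−x₀)/L) (x₀ the left endpoint), so the inequality holds for all u iff (1−α)(π/L)² ≥ α − c, i.e. α ≤ ((π/L)² + c)/((π/L)² + 1) = (1 + c(L/π)²)/(1 + (L/π)²). (Direct route, valid since c ≤ 0: Poincaré gives c∫u² ≥ c(L/π)²∫(u')², so a(u,u) ≥ (1 + c(L/π)²)∫(u')², while ||u||_{H^1}² ≤ (1 + (L/π)²)∫(u')²; dividing yields the same α.) With (π/L)² = π^2 and c = 0, the largest admissible constant is α = ((π/L)² + c)/((π/L)² + 1).
Simplifying, α = π^2/(1 + π^2).


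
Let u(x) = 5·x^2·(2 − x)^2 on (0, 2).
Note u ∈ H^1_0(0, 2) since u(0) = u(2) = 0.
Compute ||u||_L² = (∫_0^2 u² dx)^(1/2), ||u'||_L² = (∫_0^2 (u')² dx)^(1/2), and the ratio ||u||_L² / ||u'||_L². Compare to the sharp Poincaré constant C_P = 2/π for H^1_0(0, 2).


||u||_L² / ||u'||_L² = sqrt(3)/3 < C_P = 2/π.

u(x) = 5·x^2·(2 − x)^2, so u'(x) = 20*x*(x - 2)*(x - 1).
u(x) = 5·x^2·(2 − x)^2 vanishes at x = 0 and x = 2, so u ∈ H^1_0(0, 2). Differentiate via the product rule and integrate the resulting polynomials term by term.
  ∫_0^2 u² dx = ∫_0^2 (25*x^8 - 200*x^7 + 600*x^6 - 800*x^5 + 400*x^4) dx. Term by term:
    ∫_0^2 25*x^8 dx = 12800/9;  ∫_0^2 -200*x^7 dx = -6400;  ∫_0^2 600*x^6 dx = 76800/7;
    ∫_0^2 -800*x^5 dx = -25600/3;  ∫_0^2 400*x^4 dx = 2560.
  Sum: 12800/9 − 6400 + 76800/7 − 25600/3 + 2560 = 1280/63.
  ∫_0^2 (u')² dx = ∫_0^2 (400*x^6 - 2400*x^5 + 5200*x^4 - 4800*x^3 + 1600*x^2) dx. Term by term:
    ∫_0^2 400*x^6 dx = 51200/7;  ∫_0^2 -2400*x^5 dx = -25600;  ∫_0^2 5200*x^4 dx = 33280;
    ∫_0^2 -4800*x^3 dx = -19200;  ∫_0^2 1600*x^2 dx = 12800/3.
  Sum: 51200/7 − 25600 + 33280 − 19200 + 12800/3 = 1280/21.
∫_0^2 u² dx = 1280/63, so ||u||_L² = 16*sqrt(35)/21.
∫_0^2 (u')² dx = 1280/21, so ||u'||_L² = 16*sqrt(105)/21.
Ratio ||u||_L² / ||u'||_L² = sqrt(3)/3.
Sharp Poincaré constant on H^1_0(0, 2) is C_P = L/π = 2/π, achieved by sin(π/2·x).
A polynomial bump cannot attain the sharp Poincaré constant (only the first sine eigenfunction does), so the ratio is strictly less than C_P, consistent with ||u||_L² ≤ C_P ||u'||_L².


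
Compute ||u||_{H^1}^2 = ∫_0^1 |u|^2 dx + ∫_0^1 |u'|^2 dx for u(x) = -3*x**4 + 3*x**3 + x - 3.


||u||_{H^1}^2 = 625/84

The H^1 norm (squared) on an interval (0, L) is
  ||u||_{H^1}^2 = ∫_0^L u(x)^2 dx + ∫_0^L u'(x)^2 dx.
Compute u'(x) = -12*x**3 + 9*x**2 + 1.
Then u(x)^2 = 9*x**8 - 18*x**7 + 9*x**6 - 6*x**5 + 24*x**4 - 18*x**3 + x**2 - 6*x + 9 and u'(x)^2 = 144*x**6 - 216*x**5 + 81*x**4 - 24*x**3 + 18*x**2 + 1.
Integrate each monomial from 0 to 1 using ∫_0^1 c·x^n dx = c·1^(n+1)/(n+1):
  ∫_0^1 u(x)^2 dx = ∫_0^1 (9*x^8 - 18*x^7 + 9*x^6 - 6*x^5 + 24*x^4 - 18*x^3 + x^2 - 6*x + 9) dx. Term by term:
    ∫_0^1 9*x^8 dx = 1;  ∫_0^1 -18*x^7 dx = -9/4;  ∫_0^1 9*x^6 dx = 9/7;
    ∫_0^1 -6*x^5 dx = -1;  ∫_0^1 24*x^4 dx = 24/5;  ∫_0^1 -18*x^3 dx = -9/2;
    ∫_0^1 x^2 dx = 1/3;  ∫_0^1 -6*x dx = -3;  ∫_0^1 9 dx = 9.
  Sum: 1 − 9/4 + 9/7 − 1 + 24/5 − 9/2 + 1/3 − 3 + 9 = 2381/420.
  ∫_0^1 u'(x)^2 dx = ∫_0^1 (144*x^6 - 216*x^5 + 81*x^4 - 24*x^3 + 18*x^2 + 1) dx. Term by term:
    ∫_0^1 144*x^6 dx = 144/7;  ∫_0^1 -216*x^5 dx = -36;  ∫_0^1 81*x^4 dx = 81/5;
    ∫_0^1 -24*x^3 dx = -6;  ∫_0^1 18*x^2 dx = 6;  ∫_0^1 1 dx = 1.
  Sum: 144/7 − 36 + 81/5 − 6 + 6 + 1 = 62/35.
Adding: ||u||_{H^1}^2 = 2381/420 + 62/35 = 625/84.


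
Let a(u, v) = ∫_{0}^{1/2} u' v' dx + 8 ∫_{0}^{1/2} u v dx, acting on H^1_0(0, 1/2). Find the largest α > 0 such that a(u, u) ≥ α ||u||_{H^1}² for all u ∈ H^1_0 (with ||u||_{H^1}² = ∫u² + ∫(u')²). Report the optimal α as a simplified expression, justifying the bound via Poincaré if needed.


α = 1

Coercivity of a(·,·) on H^1_0(0, 1/2) means a(u, u) ≥ α ||u||_{H^1}² for every u ∈ H^1_0.
The interval has length L = 1/2, and Poincaré/coercivity depend only on L. Here a(u, u) = ∫(u')² + (8)·∫u².
Here c = 8 ≥ 1, so a(u,u) = ∫(u')² + c∫u² ≥ ∫(u')² + ∫u² = ||u||_{H^1}², i.e. α = 1 works. No larger α is possible: a(u,u) ≥ α||u||_{H^1}² means (1−α)∫(u')² ≥ (α−c)∫u², and for the modes u_n = sin(nπ(x−x₀)/L) (x₀ the left endpoint) one has ∫u_n²/∫(u_n')² = (L/(nπ))² → 0, so a(u_n,u_n)/||u_n||_{H^1}² → 1. Hence the optimal constant is α = 1.
Therefore α = 1.


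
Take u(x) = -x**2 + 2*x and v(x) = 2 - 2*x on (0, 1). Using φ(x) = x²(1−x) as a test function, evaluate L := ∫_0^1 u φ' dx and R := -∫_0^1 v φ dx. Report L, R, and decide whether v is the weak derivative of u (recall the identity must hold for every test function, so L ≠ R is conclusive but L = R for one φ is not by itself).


LHS = -1/15, RHS = -1/15. Yes, v = u' weakly.

u(x) = -x**2 + 2*x, classical derivative u'(x) = 2 - 2*x.
φ(x) = x²(1−x), so φ'(x) = x*(2 - 3*x).
Note φ(0) = φ(1) = 0, so the boundary term u·φ vanishes.
LHS = ∫_0^1 u(x) φ'(x) dx = ∫_0^1 (3*x^4 - 8*x^3 + 4*x^2) dx. Term by term:
  ∫_0^1 3*x^4 dx = 3/5;  ∫_0^1 -8*x^3 dx = -2;  ∫_0^1 4*x^2 dx = 4/3.
Sum: 3/5 − 2 + 4/3 = -1/15.
So LHS = -1/15.
∫_0^1 v(x) φ(x) dx = ∫_0^1 (2*x^4 - 4*x^3 + 2*x^2) dx. Term by term:
  ∫_0^1 2*x^4 dx = 2/5;  ∫_0^1 -4*x^3 dx = -1;  ∫_0^1 2*x^2 dx = 2/3.
Sum: 2/5 − 1 + 2/3 = 1/15.
So RHS = -∫_0^1 v(x) φ(x) dx = -1/15.
LHS = RHS, so the identity holds for this test φ.
Moreover u is smooth here and v(x) = u'(x) = 2 - 2*x pointwise, so the identity holds for every test function. Hence v is the weak derivative of u.


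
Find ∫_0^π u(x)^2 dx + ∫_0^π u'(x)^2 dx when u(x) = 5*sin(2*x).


||u||_{H^1(0,π)}^2 = 125*π/2

u'(x) = 10*cos(2*x).
Expand u² and (u')² and integrate term by term on (0, π), using: for integers n ≥ 1, ∫_0^π sin²(nx) dx = ∫_0^π cos²(nx) dx = π/2; for n ≠ n', ∫_0^π sin(nx)sin(n'x) dx = ∫_0^π cos(nx)cos(n'x) dx = 0; and by product-to-sum, ∫_0^π sin(nx)cos(n'x) dx = ½∫_0^π [sin((n+n')x) + sin((n−n')x)] dx, which is 0 when n+n' is even and 2n/(n²−n'²) when n+n' is odd (it need not vanish on (0, π)).
  u² squared terms: (5)²·∫sin(2x)² dx = 25·π/2 = 25*π/2.
  So ∫_0^π u² dx = 25*π/2.
  (u')² squared terms: (10)²·∫cos(2x)² dx = 100·π/2 = 50*π.
  So ∫_0^π (u')² dx = 50*π.
||u||_{H^1}^2 = (25*π/2) + (50*π) = 125*π/2.


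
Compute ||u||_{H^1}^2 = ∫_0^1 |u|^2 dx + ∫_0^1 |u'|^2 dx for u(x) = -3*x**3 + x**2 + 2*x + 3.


||u||_{H^1}^2 = 733/42

The H^1 norm (squared) on an interval (0, L) is
  ||u||_{H^1}^2 = ∫_0^L u(x)^2 dx + ∫_0^L u'(x)^2 dx.
Compute u'(x) = -9*x**2 + 2*x + 2.
Then u(x)^2 = 9*x**6 - 6*x**5 - 11*x**4 - 14*x**3 + 10*x**2 + 12*x + 9 and u'(x)^2 = 81*x**4 - 36*x**3 - 32*x**2 + 8*x + 4.
Integrate each monomial from 0 to 1 using ∫_0^1 c·x^n dx = c·1^(n+1)/(n+1):
  ∫_0^1 u(x)^2 dx = ∫_0^1 (9*x^6 - 6*x^5 - 11*x^4 - 14*x^3 + 10*x^2 + 12*x + 9) dx. Term by term:
    ∫_0^1 9*x^6 dx = 9/7;  ∫_0^1 -6*x^5 dx = -1;  ∫_0^1 -11*x^4 dx = -11/5;
    ∫_0^1 -14*x^3 dx = -7/2;  ∫_0^1 10*x^2 dx = 10/3;  ∫_0^1 12*x dx = 6;
    ∫_0^1 9 dx = 9.
  Sum: 9/7 − 1 − 11/5 − 7/2 + 10/3 + 6 + 9 = 2713/210.
  ∫_0^1 u'(x)^2 dx = ∫_0^1 (81*x^4 - 36*x^3 - 32*x^2 + 8*x + 4) dx. Term by term:
    ∫_0^1 81*x^4 dx = 81/5;  ∫_0^1 -36*x^3 dx = -9;  ∫_0^1 -32*x^2 dx = -32/3;
    ∫_0^1 8*x dx = 4;  ∫_0^1 4 dx = 4.
  Sum: 81/5 − 9 − 32/3 + 4 + 4 = 68/15.
Adding: ||u||_{H^1}^2 = 2713/210 + 68/15 = 733/42.


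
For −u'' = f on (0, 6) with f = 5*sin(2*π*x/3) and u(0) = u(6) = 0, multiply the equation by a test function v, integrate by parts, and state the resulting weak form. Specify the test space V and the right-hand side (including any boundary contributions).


V = H^1_0(0, 6) (so v(0) = v(6) = 0); weak form: ∫_0^6 u'v' dx = ∫_0^6 (5*sin(2*π*x/3)) v dx for all v ∈ V.

Multiply both sides by a test function v and integrate from 0 to 6:
  ∫_0^6 −u''(x) v(x) dx = ∫_0^6 f(x) v(x) dx.
Integrate the LHS by parts once:
  ∫_0^6 −u'' v dx = −[u'(x) v(x)]_0^6 + ∫_0^6 u'(x) v'(x) dx.
Thus ∫_0^6 u'(x) v'(x) dx = ∫_0^6 f(x) v(x) dx + [u'(x) v(x)]_0^6.
Choose V so that boundary terms are either known or forced to vanish.
u is Dirichlet: u(0) = u(6) = 0. Let V = H^1_0(0, 6); then v(0) = v(6) = 0, and [u' v]_0^6 = 0.
Weak formulation: find u (satisfying any essential BC) such that ∫_0^6 u'(x) v'(x) dx = ∫_0^6 f v dx for all v ∈ V.
Substituting f(x) = 5*sin(2*π*x/3), the right-hand side is ∫_0^6 (5*sin(2*π*x/3)) v dx.


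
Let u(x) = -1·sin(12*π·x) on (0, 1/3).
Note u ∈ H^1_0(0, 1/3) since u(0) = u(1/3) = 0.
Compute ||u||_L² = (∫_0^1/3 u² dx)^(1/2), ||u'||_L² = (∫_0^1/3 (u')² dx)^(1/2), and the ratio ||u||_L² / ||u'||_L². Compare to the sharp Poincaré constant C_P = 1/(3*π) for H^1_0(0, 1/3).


||u||_L² / ||u'||_L² = 1/(12*π) < C_P = 1/(3*π).

u(x) = -1·sin(12*π·x), so u'(x) = -12*π*cos(12*π*x).
Writing u(x) = A·sin(kπx/L) with A = -1 and k = 4, use ∫_0^L sin²(kπx/L) dx = L/2 and ∫_0^L cos²(kπx/L) dx = L/2.
u² = 1·sin²(12*π·x) and (u')² = 144*π^2·cos²(12*π·x), and each of sin², cos² integrates to L/2 = 1/6 over (0, 1/3).
∫_0^1/3 u² dx = 1/6, so ||u||_L² = sqrt(6)/6.
∫_0^1/3 (u')² dx = 24*π^2, so ||u'||_L² = 2*sqrt(6)*π.
Ratio ||u||_L² / ||u'||_L² = 1/(12*π).
Sharp Poincaré constant on H^1_0(0, 1/3) is C_P = L/π = 1/(3*π), achieved by sin(3*π·x).
This is the k = 4 harmonic; the ratio L/(kπ) is strictly less than C_P = L/π, consistent with the sharp inequality ||u||_L² ≤ C_P ||u'||_L².


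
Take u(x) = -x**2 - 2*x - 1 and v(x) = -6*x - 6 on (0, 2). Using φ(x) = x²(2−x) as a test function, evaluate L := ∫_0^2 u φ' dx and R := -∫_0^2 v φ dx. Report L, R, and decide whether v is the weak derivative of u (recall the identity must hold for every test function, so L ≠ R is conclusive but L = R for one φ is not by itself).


LHS = 88/15, RHS = 88/5. No, v is not the weak derivative of u.

u(x) = -x**2 - 2*x - 1, classical derivative u'(x) = -2*x - 2.
φ(x) = x²(2−x), so φ'(x) = x*(4 - 3*x).
Note φ(0) = φ(2) = 0, so the boundary term u·φ vanishes.
LHS = ∫_0^2 u(x) φ'(x) dx = ∫_0^2 (3*x^4 + 2*x^3 - 5*x^2 - 4*x) dx. Term by term:
  ∫_0^2 3*x^4 dx = 96/5;  ∫_0^2 2*x^3 dx = 8;  ∫_0^2 -5*x^2 dx = -40/3;
  ∫_0^2 -4*x dx = -8.
Sum: 96/5 + 8 − 40/3 − 8 = 88/15.
So LHS = 88/15.
∫_0^2 v(x) φ(x) dx = ∫_0^2 (6*x^4 - 6*x^3 - 12*x^2) dx. Term by term:
  ∫_0^2 6*x^4 dx = 192/5;  ∫_0^2 -6*x^3 dx = -24;  ∫_0^2 -12*x^2 dx = -32.
Sum: 192/5 − 24 − 32 = -88/5.
So RHS = -∫_0^2 v(x) φ(x) dx = 88/5.
LHS − RHS = -176/15 ≠ 0, so the identity fails.
(For a valid weak derivative the identity must hold for EVERY test function, in particular this one. The failure shows v is NOT the weak derivative of u.)
Correct weak derivative would be u'(x) = -2*x - 2.


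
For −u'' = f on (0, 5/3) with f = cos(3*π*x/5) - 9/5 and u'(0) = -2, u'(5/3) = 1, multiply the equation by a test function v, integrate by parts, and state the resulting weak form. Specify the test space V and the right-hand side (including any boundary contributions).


V = H^1(0, 5/3) (v unrestricted at boundary; u is determined up to an additive constant); weak form: ∫_0^5/3 u'v' dx = ∫_0^5/3 (cos(3*π*x/5) - 9/5) v dx + v(5/3) + 2·v(0) for all v ∈ V.

Multiply both sides by a test function v and integrate from 0 to 5/3:
  ∫_0^5/3 −u''(x) v(x) dx = ∫_0^5/3 f(x) v(x) dx.
Integrate the LHS by parts once:
  ∫_0^5/3 −u'' v dx = −[u'(x) v(x)]_0^5/3 + ∫_0^5/3 u'(x) v'(x) dx.
Thus ∫_0^5/3 u'(x) v'(x) dx = ∫_0^5/3 f(x) v(x) dx + [u'(x) v(x)]_0^5/3.
Choose V so that boundary terms are either known or forced to vanish.
u has inhomogeneous Neumann u'(0) = -2, u'(5/3) = 1. [u' v]_0^5/3 = (1)·v(5/3) − (-2)·v(0) = v(5/3) + 2·v(0). Take V = H^1(0, 5/3); boundary term becomes part of RHS.
Weak formulation: find u (satisfying any essential BC) such that ∫_0^5/3 u'(x) v'(x) dx = ∫_0^5/3 f v dx + v(5/3) + 2·v(0) for all v ∈ V (Neumann data are natural BCs: they enter the RHS as boundary terms).
Substituting f(x) = cos(3*π*x/5) - 9/5, the right-hand side is ∫_0^5/3 (cos(3*π*x/5) - 9/5) v dx + v(5/3) + 2·v(0).
Compatibility check (pure Neumann): taking v ≡ 1 ∈ V gives 0 = ∫_0^5/3 f dx + (1) − (-2), i.e. ∫_0^5/3 f dx must equal u'(0) − u'(5/3) = -3. Indeed ∫_0^5/3 (cos(3*π*x/5) - 9/5) dx = -3, so the data are compatible. The solution is then unique only up to an additive constant (fix it e.g. by requiring ∫_0^5/3 u dx = 0).


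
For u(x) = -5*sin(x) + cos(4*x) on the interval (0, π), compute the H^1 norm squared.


||u||_{H^1(0,π)}^2 = 68/3 + 67*π/2

u'(x) = -4*sin(4*x) - 5*cos(x).
Expand u² and (u')² and integrate term by term on (0, π), using: for integers n ≥ 1, ∫_0^π sin²(nx) dx = ∫_0^π cos²(nx) dx = π/2; for n ≠ n', ∫_0^π sin(nx)sin(n'x) dx = ∫_0^π cos(nx)cos(n'x) dx = 0; and by product-to-sum, ∫_0^π sin(nx)cos(n'x) dx = ½∫_0^π [sin((n+n')x) + sin((n−n')x)] dx, which is 0 when n+n' is even and 2n/(n²−n'²) when n+n' is odd (it need not vanish on (0, π)).
  u² squared terms: (-5)²·∫sin(x)² dx = 25·π/2 = 25*π/2;  (1)²·∫cos(4x)² dx = 1·π/2 = π/2.
  u² cross terms: 2·(-5)·(1)·∫sin(x)·cos(4x) dx = -10·(-2/15) = 4/3.
  So ∫_0^π u² dx = 25*π/2 + π/2 + 4/3 = 4/3 + 13*π.
  (u')² squared terms: (-5)²·∫cos(x)² dx = 25·π/2 = 25*π/2;  (-4)²·∫sin(4x)² dx = 16·π/2 = 8*π.
  (u')² cross terms: 2·(-5)·(-4)·∫cos(x)·sin(4x) dx = 40·(8/15) = 64/3.
  So ∫_0^π (u')² dx = 25*π/2 + 8*π + 64/3 = 64/3 + 41*π/2.
||u||_{H^1}^2 = (4/3 + 13*π) + (64/3 + 41*π/2) = 68/3 + 67*π/2.


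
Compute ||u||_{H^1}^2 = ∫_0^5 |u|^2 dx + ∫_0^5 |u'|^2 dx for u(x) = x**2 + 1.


||u||_{H^1}^2 = 880

The H^1 norm (squared) on an interval (0, L) is
  ||u||_{H^1}^2 = ∫_0^L u(x)^2 dx + ∫_0^L u'(x)^2 dx.
Compute u'(x) = 2*x.
Then u(x)^2 = x**4 + 2*x**2 + 1 and u'(x)^2 = 4*x**2.
Integrate each monomial from 0 to 5 using ∫_0^5 c·x^n dx = c·5^(n+1)/(n+1):
  ∫_0^5 u(x)^2 dx = ∫_0^5 (x^4 + 2*x^2 + 1) dx. Term by term:
    ∫_0^5 x^4 dx = 625;  ∫_0^5 2*x^2 dx = 250/3;  ∫_0^5 1 dx = 5.
  Sum: 625 + 250/3 + 5 = 2140/3.
  ∫_0^5 u'(x)^2 dx = ∫_0^5 (4*x^2) dx. Term by term:
    ∫_0^5 4*x^2 dx = 500/3.
Adding: ||u||_{H^1}^2 = 2140/3 + 500/3 = 880.


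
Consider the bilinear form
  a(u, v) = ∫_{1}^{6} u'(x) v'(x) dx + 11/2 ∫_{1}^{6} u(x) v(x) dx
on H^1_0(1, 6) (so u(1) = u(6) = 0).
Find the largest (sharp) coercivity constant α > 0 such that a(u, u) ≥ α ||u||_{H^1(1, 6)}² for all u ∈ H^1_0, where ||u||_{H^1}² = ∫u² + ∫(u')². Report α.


α = 1

Coercivity of a(·,·) on H^1_0(1, 6) means a(u, u) ≥ α ||u||_{H^1}² for every u ∈ H^1_0.
The interval has length L = 5, and Poincaré/coercivity depend only on L. Here a(u, u) = ∫(u')² + (11/2)·∫u².
Here c = 11/2 ≥ 1, so a(u,u) = ∫(u')² + c∫u² ≥ ∫(u')² + ∫u² = ||u||_{H^1}², i.e. α = 1 works. No larger α is possible: a(u,u) ≥ α||u||_{H^1}² means (1−α)∫(u')² ≥ (α−c)∫u², and for the modes u_n = sin(nπ(x−x₀)/L) (x₀ the left endpoint) one has ∫u_n²/∫(u_n')² = (L/(nπ))² → 0, so a(u_n,u_n)/||u_n||_{H^1}² → 1. Hence the optimal constant is α = 1.
Therefore α = 1.


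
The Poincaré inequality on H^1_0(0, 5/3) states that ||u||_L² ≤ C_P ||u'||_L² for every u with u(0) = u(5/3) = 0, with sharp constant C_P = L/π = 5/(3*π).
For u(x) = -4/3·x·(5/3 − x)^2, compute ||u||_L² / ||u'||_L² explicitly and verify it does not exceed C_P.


||u||_L² / ||u'||_L² = 5*sqrt(14)/42 < C_P = 5/(3*π).

u(x) = -4/3·x·(5/3 − x)^2, so u'(x) = -4*x^2 + 80*x/9 - 100/27.
u(x) = -4/3·x·(5/3 − x)^2 vanishes at x = 0 and x = 5/3, so u ∈ H^1_0(0, 5/3). Differentiate via the product rule and integrate the resulting polynomials term by term.
  ∫_0^5/3 u² dx = ∫_0^5/3 (16*x^6/9 - 320*x^5/27 + 800*x^4/27 - 8000*x^3/243 + 10000*x^2/729) dx. Term by term:
    ∫_0^5/3 16*x^6/9 dx = 1250000/137781;  ∫_0^5/3 -320*x^5/27 dx = -2500000/59049;  ∫_0^5/3 800*x^4/27 dx = 500000/6561;
    ∫_0^5/3 -8000*x^3/243 dx = -1250000/19683;  ∫_0^5/3 10000*x^2/729 dx = 1250000/59049.
  Sum: 1250000/137781 − 2500000/59049 + 500000/6561 − 1250000/19683 + 1250000/59049 = 250000/413343.
  ∫_0^5/3 (u')² dx = ∫_0^5/3 (16*x^4 - 640*x^3/9 + 8800*x^2/81 - 16000*x/243 + 10000/729) dx. Term by term:
    ∫_0^5/3 16*x^4 dx = 10000/243;  ∫_0^5/3 -640*x^3/9 dx = -100000/729;  ∫_0^5/3 8800*x^2/81 dx = 1100000/6561;
    ∫_0^5/3 -16000*x/243 dx = -200000/2187;  ∫_0^5/3 10000/729 dx = 50000/2187.
  Sum: 10000/243 − 100000/729 + 1100000/6561 − 200000/2187 + 50000/2187 = 20000/6561.
∫_0^5/3 u² dx = 250000/413343, so ||u||_L² = 500*sqrt(7)/1701.
∫_0^5/3 (u')² dx = 20000/6561, so ||u'||_L² = 100*sqrt(2)/81.
Ratio ||u||_L² / ||u'||_L² = 5*sqrt(14)/42.
Sharp Poincaré constant on H^1_0(0, 5/3) is C_P = L/π = 5/(3*π), achieved by sin(3*π/5·x).
A polynomial bump cannot attain the sharp Poincaré constant (only the first sine eigenfunction does), so the ratio is strictly less than C_P, consistent with ||u||_L² ≤ C_P ||u'||_L².


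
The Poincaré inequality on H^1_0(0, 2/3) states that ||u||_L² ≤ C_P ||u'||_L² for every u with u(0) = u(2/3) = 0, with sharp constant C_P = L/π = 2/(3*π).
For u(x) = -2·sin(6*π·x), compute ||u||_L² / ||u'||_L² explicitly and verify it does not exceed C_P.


||u||_L² / ||u'||_L² = 1/(6*π) < C_P = 2/(3*π).

u(x) = -2·sin(6*π·x), so u'(x) = -12*π*cos(6*π*x).
Writing u(x) = A·sin(kπx/L) with A = -2 and k = 4, use ∫_0^L sin²(kπx/L) dx = L/2 and ∫_0^L cos²(kπx/L) dx = L/2.
u² = 4·sin²(6*π·x) and (u')² = 144*π^2·cos²(6*π·x), and each of sin², cos² integrates to L/2 = 1/3 over (0, 2/3).
∫_0^2/3 u² dx = 4/3, so ||u||_L² = 2*sqrt(3)/3.
∫_0^2/3 (u')² dx = 48*π^2, so ||u'||_L² = 4*sqrt(3)*π.
Ratio ||u||_L² / ||u'||_L² = 1/(6*π).
Sharp Poincaré constant on H^1_0(0, 2/3) is C_P = L/π = 2/(3*π), achieved by sin(3*π/2·x).
This is the k = 4 harmonic; the ratio L/(kπ) is strictly less than C_P = L/π, consistent with the sharp inequality ||u||_L² ≤ C_P ||u'||_L².


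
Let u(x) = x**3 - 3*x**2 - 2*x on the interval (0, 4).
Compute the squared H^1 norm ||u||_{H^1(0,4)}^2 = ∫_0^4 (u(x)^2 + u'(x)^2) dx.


||u||_{H^1}^2 = 40016/105

The H^1 norm (squared) on an interval (0, L) is
  ||u||_{H^1}^2 = ∫_0^L u(x)^2 dx + ∫_0^L u'(x)^2 dx.
Compute u'(x) = 3*x**2 - 6*x - 2.
Then u(x)^2 = x**6 - 6*x**5 + 5*x**4 + 12*x**3 + 4*x**2 and u'(x)^2 = 9*x**4 - 36*x**3 + 24*x**2 + 24*x + 4.
Integrate each monomial from 0 to 4 using ∫_0^4 c·x^n dx = c·4^(n+1)/(n+1):
  ∫_0^4 u(x)^2 dx = ∫_0^4 (x^6 - 6*x^5 + 5*x^4 + 12*x^3 + 4*x^2) dx. Term by term:
    ∫_0^4 x^6 dx = 16384/7;  ∫_0^4 -6*x^5 dx = -4096;  ∫_0^4 5*x^4 dx = 1024;
    ∫_0^4 12*x^3 dx = 768;  ∫_0^4 4*x^2 dx = 256/3.
  Sum: 16384/7 − 4096 + 1024 + 768 + 256/3 = 2560/21.
  ∫_0^4 u'(x)^2 dx = ∫_0^4 (9*x^4 - 36*x^3 + 24*x^2 + 24*x + 4) dx. Term by term:
    ∫_0^4 9*x^4 dx = 9216/5;  ∫_0^4 -36*x^3 dx = -2304;  ∫_0^4 24*x^2 dx = 512;
    ∫_0^4 24*x dx = 192;  ∫_0^4 4 dx = 16.
  Sum: 9216/5 − 2304 + 512 + 192 + 16 = 1296/5.
Adding: ||u||_{H^1}^2 = 2560/21 + 1296/5 = 40016/105.


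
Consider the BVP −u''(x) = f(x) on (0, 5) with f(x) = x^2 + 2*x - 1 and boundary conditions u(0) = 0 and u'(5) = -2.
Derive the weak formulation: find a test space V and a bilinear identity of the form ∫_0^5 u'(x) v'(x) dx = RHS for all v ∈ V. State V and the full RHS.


V = {v ∈ H^1(0, 5) : v(0) = 0} (test functions vanish at x = 0 where u is specified); weak form: ∫_0^5 u'v' dx = ∫_0^5 (x^2 + 2*x - 1) v dx − 2·v(5) for all v ∈ V.

Multiply both sides by a test function v and integrate from 0 to 5:
  ∫_0^5 −u''(x) v(x) dx = ∫_0^5 f(x) v(x) dx.
Integrate the LHS by parts once:
  ∫_0^5 −u'' v dx = −[u'(x) v(x)]_0^5 + ∫_0^5 u'(x) v'(x) dx.
Thus ∫_0^5 u'(x) v'(x) dx = ∫_0^5 f(x) v(x) dx + [u'(x) v(x)]_0^5.
Choose V so that boundary terms are either known or forced to vanish.
Mixed BC: u(0) = 0 (Dirichlet) and u'(5) = -2 (Neumann). Define V = {v ∈ H^1(0, 5) : v(0) = 0}. Then [u' v]_0^5 = u'(5)·v(5) − u'(0)·0 = − 2·v(5).
Weak formulation: find u (satisfying any essential BC) such that ∫_0^5 u'(x) v'(x) dx = ∫_0^5 f v dx − 2·v(5) for all v ∈ V (Dirichlet at 0 absorbed into V; Neumann datum at x = 5 contributes the boundary term).
Substituting f(x) = x^2 + 2*x - 1, the right-hand side is ∫_0^5 (x^2 + 2*x - 1) v dx − 2·v(5).


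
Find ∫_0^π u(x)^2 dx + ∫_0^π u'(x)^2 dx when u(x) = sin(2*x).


||u||_{H^1(0,π)}^2 = 5*π/2

u'(x) = 2*cos(2*x).
Expand u² and (u')² and integrate term by term on (0, π), using: for integers n ≥ 1, ∫_0^π sin²(nx) dx = ∫_0^π cos²(nx) dx = π/2; for n ≠ n', ∫_0^π sin(nx)sin(n'x) dx = ∫_0^π cos(nx)cos(n'x) dx = 0; and by product-to-sum, ∫_0^π sin(nx)cos(n'x) dx = ½∫_0^π [sin((n+n')x) + sin((n−n')x)] dx, which is 0 when n+n' is even and 2n/(n²−n'²) when n+n' is odd (it need not vanish on (0, π)).
  u² squared terms: (1)²·∫sin(2x)² dx = 1·π/2 = π/2.
  So ∫_0^π u² dx = π/2.
  (u')² squared terms: (2)²·∫cos(2x)² dx = 4·π/2 = 2*π.
  So ∫_0^π (u')² dx = 2*π.
||u||_{H^1}^2 = (π/2) + (2*π) = 5*π/2.


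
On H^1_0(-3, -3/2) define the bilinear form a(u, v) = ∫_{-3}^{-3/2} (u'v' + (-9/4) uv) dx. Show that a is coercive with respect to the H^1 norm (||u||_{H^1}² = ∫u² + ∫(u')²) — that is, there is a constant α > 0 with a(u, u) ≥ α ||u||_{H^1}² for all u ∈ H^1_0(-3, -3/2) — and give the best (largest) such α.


α = (-81 + 16*π^2)/(4*(9 + 4*π^2))

Coercivity of a(·,·) on H^1_0(-3, -3/2) means a(u, u) ≥ α ||u||_{H^1}² for every u ∈ H^1_0.
The interval has length L = 3/2, and Poincaré/coercivity depend only on L. Here a(u, u) = ∫(u')² + (-9/4)·∫u².
Here c = -9/4 < 0 with |c| < (π/L)² = 4*π^2/9, so coercivity still holds. The condition a(u,u) ≥ α||u||_{H^1}² reads (1−α)∫(u')² ≥ (α−c)∫u². Any admissible α is ≤ 1 (rapidly oscillating u have ∫u²/∫(u')² → 0), and α = 1 would force 0 ≥ (1−c)∫u², impossible since c < 1; so 1−α > 0. By the sharp Poincaré inequality on H^1_0 of an interval of length L, ∫(u')² ≥ (π/L)²∫u² with equality for the first sine mode sin(π(x−x₀)/L) (x₀ the left endpoint), so the inequality holds for all u iff (1−α)(π/L)² ≥ α − c, i.e. α ≤ ((π/L)² + c)/((π/L)² + 1) = (1 + c(L/π)²)/(1 + (L/π)²). (Direct route, valid since c ≤ 0: Poincaré gives c∫u² ≥ c(L/π)²∫(u')², so a(u,u) ≥ (1 + c(L/π)²)∫(u')², while ||u||_{H^1}² ≤ (1 + (L/π)²)∫(u')²; dividing yields the same α.) With (π/L)² = 4*π^2/9 and c = -9/4, the largest admissible constant is α = ((π/L)² + c)/((π/L)² + 1).
Simplifying, α = (-81 + 16*π^2)/(4*(9 + 4*π^2)).
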